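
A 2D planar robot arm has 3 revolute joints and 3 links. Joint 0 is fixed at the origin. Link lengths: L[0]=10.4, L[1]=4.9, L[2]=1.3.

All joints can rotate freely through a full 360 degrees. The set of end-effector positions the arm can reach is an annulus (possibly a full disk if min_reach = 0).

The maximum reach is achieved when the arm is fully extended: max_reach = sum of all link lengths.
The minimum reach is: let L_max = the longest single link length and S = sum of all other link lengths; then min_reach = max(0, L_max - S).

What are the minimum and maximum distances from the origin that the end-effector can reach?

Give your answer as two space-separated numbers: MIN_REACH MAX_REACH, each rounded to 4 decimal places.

Answer: 4.2000 16.6000

Derivation:
Link lengths: [10.4, 4.9, 1.3]
max_reach = 10.4 + 4.9 + 1.3 = 16.6
L_max = max([10.4, 4.9, 1.3]) = 10.4
S (sum of others) = 16.6 - 10.4 = 6.2
min_reach = max(0, 10.4 - 6.2) = max(0, 4.2) = 4.2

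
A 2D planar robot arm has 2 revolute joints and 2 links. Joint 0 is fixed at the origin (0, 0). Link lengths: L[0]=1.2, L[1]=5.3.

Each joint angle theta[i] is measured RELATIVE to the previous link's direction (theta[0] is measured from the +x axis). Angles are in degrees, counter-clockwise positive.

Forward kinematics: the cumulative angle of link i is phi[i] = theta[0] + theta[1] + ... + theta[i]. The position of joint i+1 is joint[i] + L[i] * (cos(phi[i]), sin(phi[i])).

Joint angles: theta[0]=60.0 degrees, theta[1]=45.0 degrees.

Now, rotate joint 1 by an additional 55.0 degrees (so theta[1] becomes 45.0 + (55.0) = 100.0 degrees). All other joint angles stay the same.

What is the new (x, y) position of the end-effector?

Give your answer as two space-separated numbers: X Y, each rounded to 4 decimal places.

Answer: -4.3804 2.8519

Derivation:
joint[0] = (0.0000, 0.0000)  (base)
link 0: phi[0] = 60 = 60 deg
  cos(60 deg) = 0.5000, sin(60 deg) = 0.8660
  joint[1] = (0.0000, 0.0000) + 1.2 * (0.5000, 0.8660) = (0.0000 + 0.6000, 0.0000 + 1.0392) = (0.6000, 1.0392)
link 1: phi[1] = 60 + 100 = 160 deg
  cos(160 deg) = -0.9397, sin(160 deg) = 0.3420
  joint[2] = (0.6000, 1.0392) + 5.3 * (-0.9397, 0.3420) = (0.6000 + -4.9804, 1.0392 + 1.8127) = (-4.3804, 2.8519)
End effector: (-4.3804, 2.8519)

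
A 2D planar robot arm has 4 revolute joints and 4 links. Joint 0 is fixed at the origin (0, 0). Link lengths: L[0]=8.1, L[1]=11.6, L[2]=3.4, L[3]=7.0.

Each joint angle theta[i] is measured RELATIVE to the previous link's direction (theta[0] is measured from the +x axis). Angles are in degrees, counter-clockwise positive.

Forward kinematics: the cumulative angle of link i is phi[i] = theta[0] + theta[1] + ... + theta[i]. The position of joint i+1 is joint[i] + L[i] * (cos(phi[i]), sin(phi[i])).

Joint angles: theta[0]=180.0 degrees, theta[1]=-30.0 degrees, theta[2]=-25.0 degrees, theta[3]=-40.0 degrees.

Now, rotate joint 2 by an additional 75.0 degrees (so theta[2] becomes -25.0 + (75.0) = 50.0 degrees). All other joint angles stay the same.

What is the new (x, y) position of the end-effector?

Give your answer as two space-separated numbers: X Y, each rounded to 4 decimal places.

Answer: -27.9187 7.0313

Derivation:
joint[0] = (0.0000, 0.0000)  (base)
link 0: phi[0] = 180 = 180 deg
  cos(180 deg) = -1.0000, sin(180 deg) = 0.0000
  joint[1] = (0.0000, 0.0000) + 8.1 * (-1.0000, 0.0000) = (0.0000 + -8.1000, 0.0000 + 0.0000) = (-8.1000, 0.0000)
link 1: phi[1] = 180 + -30 = 150 deg
  cos(150 deg) = -0.8660, sin(150 deg) = 0.5000
  joint[2] = (-8.1000, 0.0000) + 11.6 * (-0.8660, 0.5000) = (-8.1000 + -10.0459, 0.0000 + 5.8000) = (-18.1459, 5.8000)
link 2: phi[2] = 180 + -30 + 50 = 200 deg
  cos(200 deg) = -0.9397, sin(200 deg) = -0.3420
  joint[3] = (-18.1459, 5.8000) + 3.4 * (-0.9397, -0.3420) = (-18.1459 + -3.1950, 5.8000 + -1.1629) = (-21.3408, 4.6371)
link 3: phi[3] = 180 + -30 + 50 + -40 = 160 deg
  cos(160 deg) = -0.9397, sin(160 deg) = 0.3420
  joint[4] = (-21.3408, 4.6371) + 7 * (-0.9397, 0.3420) = (-21.3408 + -6.5778, 4.6371 + 2.3941) = (-27.9187, 7.0313)
End effector: (-27.9187, 7.0313)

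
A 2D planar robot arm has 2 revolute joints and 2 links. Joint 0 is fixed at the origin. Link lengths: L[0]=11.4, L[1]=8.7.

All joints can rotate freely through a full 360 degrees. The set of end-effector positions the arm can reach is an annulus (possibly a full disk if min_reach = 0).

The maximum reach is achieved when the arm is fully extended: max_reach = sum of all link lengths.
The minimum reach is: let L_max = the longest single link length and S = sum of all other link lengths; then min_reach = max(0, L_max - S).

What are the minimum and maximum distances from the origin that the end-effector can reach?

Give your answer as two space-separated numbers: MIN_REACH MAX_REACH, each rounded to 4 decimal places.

Answer: 2.7000 20.1000

Derivation:
Link lengths: [11.4, 8.7]
max_reach = 11.4 + 8.7 = 20.1
L_max = max([11.4, 8.7]) = 11.4
S (sum of others) = 20.1 - 11.4 = 8.7
min_reach = max(0, 11.4 - 8.7) = max(0, 2.7) = 2.7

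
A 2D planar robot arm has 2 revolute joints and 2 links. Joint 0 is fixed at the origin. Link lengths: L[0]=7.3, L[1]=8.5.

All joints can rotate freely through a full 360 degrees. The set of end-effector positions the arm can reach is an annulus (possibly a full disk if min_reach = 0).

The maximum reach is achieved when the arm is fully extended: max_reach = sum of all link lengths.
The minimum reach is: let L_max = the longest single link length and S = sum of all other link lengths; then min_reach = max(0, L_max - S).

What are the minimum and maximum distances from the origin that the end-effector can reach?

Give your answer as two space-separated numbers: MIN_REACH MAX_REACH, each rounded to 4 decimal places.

Answer: 1.2000 15.8000

Derivation:
Link lengths: [7.3, 8.5]
max_reach = 7.3 + 8.5 = 15.8
L_max = max([7.3, 8.5]) = 8.5
S (sum of others) = 15.8 - 8.5 = 7.3
min_reach = max(0, 8.5 - 7.3) = max(0, 1.2) = 1.2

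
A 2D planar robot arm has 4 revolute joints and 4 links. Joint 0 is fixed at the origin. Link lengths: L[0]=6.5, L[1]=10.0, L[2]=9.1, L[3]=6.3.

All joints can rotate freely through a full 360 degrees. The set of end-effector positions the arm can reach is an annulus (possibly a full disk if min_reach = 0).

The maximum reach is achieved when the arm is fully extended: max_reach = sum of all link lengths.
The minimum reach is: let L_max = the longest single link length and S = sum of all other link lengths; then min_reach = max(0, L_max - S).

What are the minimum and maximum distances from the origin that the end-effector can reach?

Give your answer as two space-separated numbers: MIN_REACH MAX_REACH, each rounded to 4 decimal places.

Link lengths: [6.5, 10.0, 9.1, 6.3]
max_reach = 6.5 + 10 + 9.1 + 6.3 = 31.9
L_max = max([6.5, 10.0, 9.1, 6.3]) = 10
S (sum of others) = 31.9 - 10 = 21.9
min_reach = max(0, 10 - 21.9) = max(0, -11.9) = 0

Answer: 0.0000 31.9000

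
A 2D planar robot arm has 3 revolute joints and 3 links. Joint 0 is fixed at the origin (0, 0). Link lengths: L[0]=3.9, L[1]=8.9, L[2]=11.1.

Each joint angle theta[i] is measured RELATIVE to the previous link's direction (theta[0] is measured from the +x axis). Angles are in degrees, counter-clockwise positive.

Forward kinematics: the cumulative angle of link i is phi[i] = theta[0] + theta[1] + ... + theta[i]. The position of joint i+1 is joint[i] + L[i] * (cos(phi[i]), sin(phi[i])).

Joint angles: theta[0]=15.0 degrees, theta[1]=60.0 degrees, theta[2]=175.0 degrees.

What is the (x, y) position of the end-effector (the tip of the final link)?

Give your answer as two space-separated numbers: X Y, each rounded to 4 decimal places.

joint[0] = (0.0000, 0.0000)  (base)
link 0: phi[0] = 15 = 15 deg
  cos(15 deg) = 0.9659, sin(15 deg) = 0.2588
  joint[1] = (0.0000, 0.0000) + 3.9 * (0.9659, 0.2588) = (0.0000 + 3.7671, 0.0000 + 1.0094) = (3.7671, 1.0094)
link 1: phi[1] = 15 + 60 = 75 deg
  cos(75 deg) = 0.2588, sin(75 deg) = 0.9659
  joint[2] = (3.7671, 1.0094) + 8.9 * (0.2588, 0.9659) = (3.7671 + 2.3035, 1.0094 + 8.5967) = (6.0706, 9.6061)
link 2: phi[2] = 15 + 60 + 175 = 250 deg
  cos(250 deg) = -0.3420, sin(250 deg) = -0.9397
  joint[3] = (6.0706, 9.6061) + 11.1 * (-0.3420, -0.9397) = (6.0706 + -3.7964, 9.6061 + -10.4306) = (2.2742, -0.8245)
End effector: (2.2742, -0.8245)

Answer: 2.2742 -0.8245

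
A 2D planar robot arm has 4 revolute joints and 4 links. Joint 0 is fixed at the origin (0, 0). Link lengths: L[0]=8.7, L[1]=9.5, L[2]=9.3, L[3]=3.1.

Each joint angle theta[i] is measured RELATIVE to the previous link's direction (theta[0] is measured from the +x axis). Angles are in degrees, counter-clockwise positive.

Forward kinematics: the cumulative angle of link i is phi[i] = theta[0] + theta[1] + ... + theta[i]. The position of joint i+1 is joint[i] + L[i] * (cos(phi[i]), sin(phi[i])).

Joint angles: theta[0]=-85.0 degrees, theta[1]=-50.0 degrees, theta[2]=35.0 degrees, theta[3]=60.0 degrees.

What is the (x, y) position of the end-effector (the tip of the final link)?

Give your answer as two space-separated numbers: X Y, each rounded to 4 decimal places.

joint[0] = (0.0000, 0.0000)  (base)
link 0: phi[0] = -85 = -85 deg
  cos(-85 deg) = 0.0872, sin(-85 deg) = -0.9962
  joint[1] = (0.0000, 0.0000) + 8.7 * (0.0872, -0.9962) = (0.0000 + 0.7583, 0.0000 + -8.6669) = (0.7583, -8.6669)
link 1: phi[1] = -85 + -50 = -135 deg
  cos(-135 deg) = -0.7071, sin(-135 deg) = -0.7071
  joint[2] = (0.7583, -8.6669) + 9.5 * (-0.7071, -0.7071) = (0.7583 + -6.7175, -8.6669 + -6.7175) = (-5.9593, -15.3844)
link 2: phi[2] = -85 + -50 + 35 = -100 deg
  cos(-100 deg) = -0.1736, sin(-100 deg) = -0.9848
  joint[3] = (-5.9593, -15.3844) + 9.3 * (-0.1736, -0.9848) = (-5.9593 + -1.6149, -15.3844 + -9.1587) = (-7.5742, -24.5431)
link 3: phi[3] = -85 + -50 + 35 + 60 = -40 deg
  cos(-40 deg) = 0.7660, sin(-40 deg) = -0.6428
  joint[4] = (-7.5742, -24.5431) + 3.1 * (0.7660, -0.6428) = (-7.5742 + 2.3747, -24.5431 + -1.9926) = (-5.1994, -26.5358)
End effector: (-5.1994, -26.5358)

Answer: -5.1994 -26.5358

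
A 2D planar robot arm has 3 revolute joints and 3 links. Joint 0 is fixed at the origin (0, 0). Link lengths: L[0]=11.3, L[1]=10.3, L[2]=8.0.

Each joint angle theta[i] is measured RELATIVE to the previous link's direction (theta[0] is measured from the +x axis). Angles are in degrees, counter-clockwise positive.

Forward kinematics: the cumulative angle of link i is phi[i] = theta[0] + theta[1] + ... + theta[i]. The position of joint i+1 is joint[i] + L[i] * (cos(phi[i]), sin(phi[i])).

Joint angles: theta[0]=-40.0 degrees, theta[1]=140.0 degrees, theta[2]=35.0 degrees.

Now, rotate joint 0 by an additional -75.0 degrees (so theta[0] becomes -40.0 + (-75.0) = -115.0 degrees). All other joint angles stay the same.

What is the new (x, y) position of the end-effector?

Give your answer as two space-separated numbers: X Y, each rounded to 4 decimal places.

Answer: 8.5594 1.0399

Derivation:
joint[0] = (0.0000, 0.0000)  (base)
link 0: phi[0] = -115 = -115 deg
  cos(-115 deg) = -0.4226, sin(-115 deg) = -0.9063
  joint[1] = (0.0000, 0.0000) + 11.3 * (-0.4226, -0.9063) = (0.0000 + -4.7756, 0.0000 + -10.2413) = (-4.7756, -10.2413)
link 1: phi[1] = -115 + 140 = 25 deg
  cos(25 deg) = 0.9063, sin(25 deg) = 0.4226
  joint[2] = (-4.7756, -10.2413) + 10.3 * (0.9063, 0.4226) = (-4.7756 + 9.3350, -10.2413 + 4.3530) = (4.5594, -5.8883)
link 2: phi[2] = -115 + 140 + 35 = 60 deg
  cos(60 deg) = 0.5000, sin(60 deg) = 0.8660
  joint[3] = (4.5594, -5.8883) + 8 * (0.5000, 0.8660) = (4.5594 + 4.0000, -5.8883 + 6.9282) = (8.5594, 1.0399)
End effector: (8.5594, 1.0399)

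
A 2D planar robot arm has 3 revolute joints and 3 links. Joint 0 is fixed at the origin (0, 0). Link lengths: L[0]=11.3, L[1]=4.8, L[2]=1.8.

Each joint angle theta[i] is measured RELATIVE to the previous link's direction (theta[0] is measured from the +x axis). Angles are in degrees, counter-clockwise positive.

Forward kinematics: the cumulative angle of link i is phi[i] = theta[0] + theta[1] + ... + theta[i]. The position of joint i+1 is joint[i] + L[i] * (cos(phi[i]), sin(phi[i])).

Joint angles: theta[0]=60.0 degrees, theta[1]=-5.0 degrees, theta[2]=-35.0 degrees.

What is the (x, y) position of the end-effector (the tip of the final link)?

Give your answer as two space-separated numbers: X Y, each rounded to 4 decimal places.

joint[0] = (0.0000, 0.0000)  (base)
link 0: phi[0] = 60 = 60 deg
  cos(60 deg) = 0.5000, sin(60 deg) = 0.8660
  joint[1] = (0.0000, 0.0000) + 11.3 * (0.5000, 0.8660) = (0.0000 + 5.6500, 0.0000 + 9.7861) = (5.6500, 9.7861)
link 1: phi[1] = 60 + -5 = 55 deg
  cos(55 deg) = 0.5736, sin(55 deg) = 0.8192
  joint[2] = (5.6500, 9.7861) + 4.8 * (0.5736, 0.8192) = (5.6500 + 2.7532, 9.7861 + 3.9319) = (8.4032, 13.7180)
link 2: phi[2] = 60 + -5 + -35 = 20 deg
  cos(20 deg) = 0.9397, sin(20 deg) = 0.3420
  joint[3] = (8.4032, 13.7180) + 1.8 * (0.9397, 0.3420) = (8.4032 + 1.6914, 13.7180 + 0.6156) = (10.0946, 14.3337)
End effector: (10.0946, 14.3337)

Answer: 10.0946 14.3337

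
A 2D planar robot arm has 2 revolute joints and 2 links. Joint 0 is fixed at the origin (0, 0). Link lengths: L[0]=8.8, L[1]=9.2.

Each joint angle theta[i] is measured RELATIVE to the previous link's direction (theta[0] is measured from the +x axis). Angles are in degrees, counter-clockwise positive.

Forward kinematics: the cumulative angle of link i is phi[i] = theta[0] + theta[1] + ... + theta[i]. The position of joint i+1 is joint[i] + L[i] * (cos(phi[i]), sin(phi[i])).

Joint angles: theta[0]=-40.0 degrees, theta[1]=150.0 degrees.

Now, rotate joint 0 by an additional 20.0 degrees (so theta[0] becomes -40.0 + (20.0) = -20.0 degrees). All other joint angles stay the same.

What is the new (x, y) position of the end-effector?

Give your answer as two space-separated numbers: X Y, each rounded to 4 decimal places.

Answer: 2.3556 4.0378

Derivation:
joint[0] = (0.0000, 0.0000)  (base)
link 0: phi[0] = -20 = -20 deg
  cos(-20 deg) = 0.9397, sin(-20 deg) = -0.3420
  joint[1] = (0.0000, 0.0000) + 8.8 * (0.9397, -0.3420) = (0.0000 + 8.2693, 0.0000 + -3.0098) = (8.2693, -3.0098)
link 1: phi[1] = -20 + 150 = 130 deg
  cos(130 deg) = -0.6428, sin(130 deg) = 0.7660
  joint[2] = (8.2693, -3.0098) + 9.2 * (-0.6428, 0.7660) = (8.2693 + -5.9136, -3.0098 + 7.0476) = (2.3556, 4.0378)
End effector: (2.3556, 4.0378)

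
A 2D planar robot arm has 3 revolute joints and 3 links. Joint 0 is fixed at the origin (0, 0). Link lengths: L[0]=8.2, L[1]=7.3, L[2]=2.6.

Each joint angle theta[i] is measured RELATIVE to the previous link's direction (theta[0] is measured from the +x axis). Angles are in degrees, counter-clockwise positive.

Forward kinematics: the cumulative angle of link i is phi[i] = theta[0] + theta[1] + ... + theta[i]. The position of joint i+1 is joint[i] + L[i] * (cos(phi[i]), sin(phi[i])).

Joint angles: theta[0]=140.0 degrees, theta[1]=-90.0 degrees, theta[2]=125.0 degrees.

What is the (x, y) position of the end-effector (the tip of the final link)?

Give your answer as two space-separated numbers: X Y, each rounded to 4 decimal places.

joint[0] = (0.0000, 0.0000)  (base)
link 0: phi[0] = 140 = 140 deg
  cos(140 deg) = -0.7660, sin(140 deg) = 0.6428
  joint[1] = (0.0000, 0.0000) + 8.2 * (-0.7660, 0.6428) = (0.0000 + -6.2816, 0.0000 + 5.2709) = (-6.2816, 5.2709)
link 1: phi[1] = 140 + -90 = 50 deg
  cos(50 deg) = 0.6428, sin(50 deg) = 0.7660
  joint[2] = (-6.2816, 5.2709) + 7.3 * (0.6428, 0.7660) = (-6.2816 + 4.6923, 5.2709 + 5.5921) = (-1.5892, 10.8630)
link 2: phi[2] = 140 + -90 + 125 = 175 deg
  cos(175 deg) = -0.9962, sin(175 deg) = 0.0872
  joint[3] = (-1.5892, 10.8630) + 2.6 * (-0.9962, 0.0872) = (-1.5892 + -2.5901, 10.8630 + 0.2266) = (-4.1793, 11.0896)
End effector: (-4.1793, 11.0896)

Answer: -4.1793 11.0896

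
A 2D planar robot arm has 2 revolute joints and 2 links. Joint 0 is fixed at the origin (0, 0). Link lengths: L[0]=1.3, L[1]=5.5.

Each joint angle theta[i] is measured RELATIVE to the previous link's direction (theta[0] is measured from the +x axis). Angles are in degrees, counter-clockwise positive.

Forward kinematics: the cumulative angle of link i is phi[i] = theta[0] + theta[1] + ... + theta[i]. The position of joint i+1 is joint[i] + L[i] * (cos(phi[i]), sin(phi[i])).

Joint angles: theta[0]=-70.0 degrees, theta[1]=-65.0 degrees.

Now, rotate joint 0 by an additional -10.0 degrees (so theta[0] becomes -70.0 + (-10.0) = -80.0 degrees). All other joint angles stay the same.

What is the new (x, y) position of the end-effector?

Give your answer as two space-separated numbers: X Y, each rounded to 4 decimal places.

Answer: -4.2796 -4.4349

Derivation:
joint[0] = (0.0000, 0.0000)  (base)
link 0: phi[0] = -80 = -80 deg
  cos(-80 deg) = 0.1736, sin(-80 deg) = -0.9848
  joint[1] = (0.0000, 0.0000) + 1.3 * (0.1736, -0.9848) = (0.0000 + 0.2257, 0.0000 + -1.2803) = (0.2257, -1.2803)
link 1: phi[1] = -80 + -65 = -145 deg
  cos(-145 deg) = -0.8192, sin(-145 deg) = -0.5736
  joint[2] = (0.2257, -1.2803) + 5.5 * (-0.8192, -0.5736) = (0.2257 + -4.5053, -1.2803 + -3.1547) = (-4.2796, -4.4349)
End effector: (-4.2796, -4.4349)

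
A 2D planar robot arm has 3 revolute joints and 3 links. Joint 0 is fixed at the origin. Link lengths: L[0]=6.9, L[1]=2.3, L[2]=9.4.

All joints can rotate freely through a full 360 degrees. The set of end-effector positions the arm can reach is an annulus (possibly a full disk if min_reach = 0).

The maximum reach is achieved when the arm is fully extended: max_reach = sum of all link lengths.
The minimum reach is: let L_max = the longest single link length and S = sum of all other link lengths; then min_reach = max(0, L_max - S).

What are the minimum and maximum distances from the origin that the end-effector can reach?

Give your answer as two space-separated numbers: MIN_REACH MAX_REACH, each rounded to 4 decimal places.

Answer: 0.2000 18.6000

Derivation:
Link lengths: [6.9, 2.3, 9.4]
max_reach = 6.9 + 2.3 + 9.4 = 18.6
L_max = max([6.9, 2.3, 9.4]) = 9.4
S (sum of others) = 18.6 - 9.4 = 9.2
min_reach = max(0, 9.4 - 9.2) = max(0, 0.2) = 0.2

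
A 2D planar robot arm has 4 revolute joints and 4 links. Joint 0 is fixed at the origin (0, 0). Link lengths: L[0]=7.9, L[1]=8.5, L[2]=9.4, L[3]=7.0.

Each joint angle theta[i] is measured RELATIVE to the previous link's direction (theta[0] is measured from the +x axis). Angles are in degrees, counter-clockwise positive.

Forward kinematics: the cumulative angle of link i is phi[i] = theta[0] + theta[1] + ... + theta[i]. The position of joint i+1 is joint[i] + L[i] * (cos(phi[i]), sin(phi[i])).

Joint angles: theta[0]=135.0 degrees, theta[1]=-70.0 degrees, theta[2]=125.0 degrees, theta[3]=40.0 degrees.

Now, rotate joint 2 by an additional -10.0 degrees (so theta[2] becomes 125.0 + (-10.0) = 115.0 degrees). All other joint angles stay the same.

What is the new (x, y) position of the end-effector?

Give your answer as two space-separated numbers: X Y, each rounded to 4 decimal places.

joint[0] = (0.0000, 0.0000)  (base)
link 0: phi[0] = 135 = 135 deg
  cos(135 deg) = -0.7071, sin(135 deg) = 0.7071
  joint[1] = (0.0000, 0.0000) + 7.9 * (-0.7071, 0.7071) = (0.0000 + -5.5861, 0.0000 + 5.5861) = (-5.5861, 5.5861)
link 1: phi[1] = 135 + -70 = 65 deg
  cos(65 deg) = 0.4226, sin(65 deg) = 0.9063
  joint[2] = (-5.5861, 5.5861) + 8.5 * (0.4226, 0.9063) = (-5.5861 + 3.5923, 5.5861 + 7.7036) = (-1.9939, 13.2898)
link 2: phi[2] = 135 + -70 + 115 = 180 deg
  cos(180 deg) = -1.0000, sin(180 deg) = 0.0000
  joint[3] = (-1.9939, 13.2898) + 9.4 * (-1.0000, 0.0000) = (-1.9939 + -9.4000, 13.2898 + 0.0000) = (-11.3939, 13.2898)
link 3: phi[3] = 135 + -70 + 115 + 40 = 220 deg
  cos(220 deg) = -0.7660, sin(220 deg) = -0.6428
  joint[4] = (-11.3939, 13.2898) + 7 * (-0.7660, -0.6428) = (-11.3939 + -5.3623, 13.2898 + -4.4995) = (-16.7562, 8.7902)
End effector: (-16.7562, 8.7902)

Answer: -16.7562 8.7902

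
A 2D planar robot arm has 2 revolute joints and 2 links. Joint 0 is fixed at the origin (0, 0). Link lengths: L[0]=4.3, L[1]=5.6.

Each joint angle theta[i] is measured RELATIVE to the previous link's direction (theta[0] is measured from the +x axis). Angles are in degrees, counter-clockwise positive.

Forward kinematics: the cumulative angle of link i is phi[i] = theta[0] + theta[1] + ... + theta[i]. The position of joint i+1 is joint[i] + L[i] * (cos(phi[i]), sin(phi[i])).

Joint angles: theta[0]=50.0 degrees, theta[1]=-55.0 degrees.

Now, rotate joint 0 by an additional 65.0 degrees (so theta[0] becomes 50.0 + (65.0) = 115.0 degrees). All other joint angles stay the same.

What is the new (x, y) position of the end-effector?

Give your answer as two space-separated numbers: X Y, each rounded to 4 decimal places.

Answer: 0.9827 8.7469

Derivation:
joint[0] = (0.0000, 0.0000)  (base)
link 0: phi[0] = 115 = 115 deg
  cos(115 deg) = -0.4226, sin(115 deg) = 0.9063
  joint[1] = (0.0000, 0.0000) + 4.3 * (-0.4226, 0.9063) = (0.0000 + -1.8173, 0.0000 + 3.8971) = (-1.8173, 3.8971)
link 1: phi[1] = 115 + -55 = 60 deg
  cos(60 deg) = 0.5000, sin(60 deg) = 0.8660
  joint[2] = (-1.8173, 3.8971) + 5.6 * (0.5000, 0.8660) = (-1.8173 + 2.8000, 3.8971 + 4.8497) = (0.9827, 8.7469)
End effector: (0.9827, 8.7469)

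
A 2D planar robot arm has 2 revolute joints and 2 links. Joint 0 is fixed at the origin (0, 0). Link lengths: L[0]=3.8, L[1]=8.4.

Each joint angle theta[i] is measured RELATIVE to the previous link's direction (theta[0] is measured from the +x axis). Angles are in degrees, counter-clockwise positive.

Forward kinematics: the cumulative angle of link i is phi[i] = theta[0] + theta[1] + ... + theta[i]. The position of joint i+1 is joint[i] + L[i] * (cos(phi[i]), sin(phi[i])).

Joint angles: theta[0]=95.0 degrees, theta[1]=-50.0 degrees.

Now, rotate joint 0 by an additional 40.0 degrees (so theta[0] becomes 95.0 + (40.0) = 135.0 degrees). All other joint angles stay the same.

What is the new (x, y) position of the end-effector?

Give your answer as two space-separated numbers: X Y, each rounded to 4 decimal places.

Answer: -1.9549 11.0550

Derivation:
joint[0] = (0.0000, 0.0000)  (base)
link 0: phi[0] = 135 = 135 deg
  cos(135 deg) = -0.7071, sin(135 deg) = 0.7071
  joint[1] = (0.0000, 0.0000) + 3.8 * (-0.7071, 0.7071) = (0.0000 + -2.6870, 0.0000 + 2.6870) = (-2.6870, 2.6870)
link 1: phi[1] = 135 + -50 = 85 deg
  cos(85 deg) = 0.0872, sin(85 deg) = 0.9962
  joint[2] = (-2.6870, 2.6870) + 8.4 * (0.0872, 0.9962) = (-2.6870 + 0.7321, 2.6870 + 8.3680) = (-1.9549, 11.0550)
End effector: (-1.9549, 11.0550)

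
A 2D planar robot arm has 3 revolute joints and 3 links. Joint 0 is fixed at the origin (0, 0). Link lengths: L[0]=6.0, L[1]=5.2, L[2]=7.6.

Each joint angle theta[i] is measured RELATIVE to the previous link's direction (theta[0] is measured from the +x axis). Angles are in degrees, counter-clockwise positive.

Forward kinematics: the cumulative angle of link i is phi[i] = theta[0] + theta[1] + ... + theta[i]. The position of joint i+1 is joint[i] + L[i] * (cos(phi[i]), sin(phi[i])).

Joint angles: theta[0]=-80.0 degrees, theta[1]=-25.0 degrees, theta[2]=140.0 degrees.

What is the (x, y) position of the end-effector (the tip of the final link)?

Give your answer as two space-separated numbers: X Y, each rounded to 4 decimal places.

Answer: 5.9216 -6.5725

Derivation:
joint[0] = (0.0000, 0.0000)  (base)
link 0: phi[0] = -80 = -80 deg
  cos(-80 deg) = 0.1736, sin(-80 deg) = -0.9848
  joint[1] = (0.0000, 0.0000) + 6 * (0.1736, -0.9848) = (0.0000 + 1.0419, 0.0000 + -5.9088) = (1.0419, -5.9088)
link 1: phi[1] = -80 + -25 = -105 deg
  cos(-105 deg) = -0.2588, sin(-105 deg) = -0.9659
  joint[2] = (1.0419, -5.9088) + 5.2 * (-0.2588, -0.9659) = (1.0419 + -1.3459, -5.9088 + -5.0228) = (-0.3040, -10.9317)
link 2: phi[2] = -80 + -25 + 140 = 35 deg
  cos(35 deg) = 0.8192, sin(35 deg) = 0.5736
  joint[3] = (-0.3040, -10.9317) + 7.6 * (0.8192, 0.5736) = (-0.3040 + 6.2256, -10.9317 + 4.3592) = (5.9216, -6.5725)
End effector: (5.9216, -6.5725)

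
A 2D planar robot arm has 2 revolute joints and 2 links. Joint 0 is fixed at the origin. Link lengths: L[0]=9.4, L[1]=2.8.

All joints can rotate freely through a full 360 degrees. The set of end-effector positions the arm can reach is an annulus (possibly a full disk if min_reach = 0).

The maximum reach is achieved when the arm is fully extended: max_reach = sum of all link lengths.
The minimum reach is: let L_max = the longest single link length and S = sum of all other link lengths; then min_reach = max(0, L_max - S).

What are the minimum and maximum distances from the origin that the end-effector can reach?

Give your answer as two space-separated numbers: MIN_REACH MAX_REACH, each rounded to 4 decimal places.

Answer: 6.6000 12.2000

Derivation:
Link lengths: [9.4, 2.8]
max_reach = 9.4 + 2.8 = 12.2
L_max = max([9.4, 2.8]) = 9.4
S (sum of others) = 12.2 - 9.4 = 2.8
min_reach = max(0, 9.4 - 2.8) = max(0, 6.6) = 6.6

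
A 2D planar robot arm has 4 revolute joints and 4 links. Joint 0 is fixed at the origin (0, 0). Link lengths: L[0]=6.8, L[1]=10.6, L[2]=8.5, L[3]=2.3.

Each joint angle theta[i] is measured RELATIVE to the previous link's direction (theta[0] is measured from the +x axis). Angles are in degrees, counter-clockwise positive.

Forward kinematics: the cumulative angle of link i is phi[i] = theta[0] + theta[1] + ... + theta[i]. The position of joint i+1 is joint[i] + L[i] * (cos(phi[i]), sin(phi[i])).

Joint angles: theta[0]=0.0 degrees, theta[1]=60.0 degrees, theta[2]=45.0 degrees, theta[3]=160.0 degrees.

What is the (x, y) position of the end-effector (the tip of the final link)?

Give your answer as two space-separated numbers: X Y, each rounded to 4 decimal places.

Answer: 9.6996 15.0990

Derivation:
joint[0] = (0.0000, 0.0000)  (base)
link 0: phi[0] = 0 = 0 deg
  cos(0 deg) = 1.0000, sin(0 deg) = 0.0000
  joint[1] = (0.0000, 0.0000) + 6.8 * (1.0000, 0.0000) = (0.0000 + 6.8000, 0.0000 + 0.0000) = (6.8000, 0.0000)
link 1: phi[1] = 0 + 60 = 60 deg
  cos(60 deg) = 0.5000, sin(60 deg) = 0.8660
  joint[2] = (6.8000, 0.0000) + 10.6 * (0.5000, 0.8660) = (6.8000 + 5.3000, 0.0000 + 9.1799) = (12.1000, 9.1799)
link 2: phi[2] = 0 + 60 + 45 = 105 deg
  cos(105 deg) = -0.2588, sin(105 deg) = 0.9659
  joint[3] = (12.1000, 9.1799) + 8.5 * (-0.2588, 0.9659) = (12.1000 + -2.2000, 9.1799 + 8.2104) = (9.9000, 17.3902)
link 3: phi[3] = 0 + 60 + 45 + 160 = 265 deg
  cos(265 deg) = -0.0872, sin(265 deg) = -0.9962
  joint[4] = (9.9000, 17.3902) + 2.3 * (-0.0872, -0.9962) = (9.9000 + -0.2005, 17.3902 + -2.2912) = (9.6996, 15.0990)
End effector: (9.6996, 15.0990)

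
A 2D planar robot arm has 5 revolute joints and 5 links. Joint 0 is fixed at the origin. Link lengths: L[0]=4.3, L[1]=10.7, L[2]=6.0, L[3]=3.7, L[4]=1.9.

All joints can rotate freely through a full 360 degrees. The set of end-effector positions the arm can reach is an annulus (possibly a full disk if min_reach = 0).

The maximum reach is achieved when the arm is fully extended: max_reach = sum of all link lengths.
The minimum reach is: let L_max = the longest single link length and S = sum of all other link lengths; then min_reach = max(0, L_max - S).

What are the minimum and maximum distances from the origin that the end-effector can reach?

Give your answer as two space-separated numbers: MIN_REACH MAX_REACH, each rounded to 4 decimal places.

Link lengths: [4.3, 10.7, 6.0, 3.7, 1.9]
max_reach = 4.3 + 10.7 + 6 + 3.7 + 1.9 = 26.6
L_max = max([4.3, 10.7, 6.0, 3.7, 1.9]) = 10.7
S (sum of others) = 26.6 - 10.7 = 15.9
min_reach = max(0, 10.7 - 15.9) = max(0, -5.2) = 0

Answer: 0.0000 26.6000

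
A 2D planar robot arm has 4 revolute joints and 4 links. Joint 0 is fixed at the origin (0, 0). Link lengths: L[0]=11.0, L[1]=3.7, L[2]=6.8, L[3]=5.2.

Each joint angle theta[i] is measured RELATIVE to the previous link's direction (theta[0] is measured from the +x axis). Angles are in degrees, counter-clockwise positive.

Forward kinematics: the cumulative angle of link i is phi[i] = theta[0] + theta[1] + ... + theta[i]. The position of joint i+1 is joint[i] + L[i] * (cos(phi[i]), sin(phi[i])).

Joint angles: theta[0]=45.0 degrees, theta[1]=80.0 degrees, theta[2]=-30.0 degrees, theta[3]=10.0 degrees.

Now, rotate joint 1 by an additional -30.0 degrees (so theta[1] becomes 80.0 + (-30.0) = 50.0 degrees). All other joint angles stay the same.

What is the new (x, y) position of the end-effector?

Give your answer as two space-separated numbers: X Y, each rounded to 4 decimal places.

Answer: 11.6754 22.6498

Derivation:
joint[0] = (0.0000, 0.0000)  (base)
link 0: phi[0] = 45 = 45 deg
  cos(45 deg) = 0.7071, sin(45 deg) = 0.7071
  joint[1] = (0.0000, 0.0000) + 11 * (0.7071, 0.7071) = (0.0000 + 7.7782, 0.0000 + 7.7782) = (7.7782, 7.7782)
link 1: phi[1] = 45 + 50 = 95 deg
  cos(95 deg) = -0.0872, sin(95 deg) = 0.9962
  joint[2] = (7.7782, 7.7782) + 3.7 * (-0.0872, 0.9962) = (7.7782 + -0.3225, 7.7782 + 3.6859) = (7.4557, 11.4641)
link 2: phi[2] = 45 + 50 + -30 = 65 deg
  cos(65 deg) = 0.4226, sin(65 deg) = 0.9063
  joint[3] = (7.4557, 11.4641) + 6.8 * (0.4226, 0.9063) = (7.4557 + 2.8738, 11.4641 + 6.1629) = (10.3295, 17.6270)
link 3: phi[3] = 45 + 50 + -30 + 10 = 75 deg
  cos(75 deg) = 0.2588, sin(75 deg) = 0.9659
  joint[4] = (10.3295, 17.6270) + 5.2 * (0.2588, 0.9659) = (10.3295 + 1.3459, 17.6270 + 5.0228) = (11.6754, 22.6498)
End effector: (11.6754, 22.6498)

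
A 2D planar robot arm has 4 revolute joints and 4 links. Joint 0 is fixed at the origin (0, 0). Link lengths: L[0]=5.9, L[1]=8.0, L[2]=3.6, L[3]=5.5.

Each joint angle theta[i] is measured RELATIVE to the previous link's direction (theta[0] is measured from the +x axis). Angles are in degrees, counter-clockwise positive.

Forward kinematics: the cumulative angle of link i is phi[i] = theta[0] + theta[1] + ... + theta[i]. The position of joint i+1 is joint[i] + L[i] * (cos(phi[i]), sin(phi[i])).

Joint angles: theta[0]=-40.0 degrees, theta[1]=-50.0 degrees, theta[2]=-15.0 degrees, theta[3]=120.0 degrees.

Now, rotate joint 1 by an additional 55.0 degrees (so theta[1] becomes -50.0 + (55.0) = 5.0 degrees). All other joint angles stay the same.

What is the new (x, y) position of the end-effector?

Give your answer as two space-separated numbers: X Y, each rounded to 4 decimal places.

Answer: 15.2680 -5.9705

Derivation:
joint[0] = (0.0000, 0.0000)  (base)
link 0: phi[0] = -40 = -40 deg
  cos(-40 deg) = 0.7660, sin(-40 deg) = -0.6428
  joint[1] = (0.0000, 0.0000) + 5.9 * (0.7660, -0.6428) = (0.0000 + 4.5197, 0.0000 + -3.7924) = (4.5197, -3.7924)
link 1: phi[1] = -40 + 5 = -35 deg
  cos(-35 deg) = 0.8192, sin(-35 deg) = -0.5736
  joint[2] = (4.5197, -3.7924) + 8 * (0.8192, -0.5736) = (4.5197 + 6.5532, -3.7924 + -4.5886) = (11.0729, -8.3811)
link 2: phi[2] = -40 + 5 + -15 = -50 deg
  cos(-50 deg) = 0.6428, sin(-50 deg) = -0.7660
  joint[3] = (11.0729, -8.3811) + 3.6 * (0.6428, -0.7660) = (11.0729 + 2.3140, -8.3811 + -2.7578) = (13.3869, -11.1388)
link 3: phi[3] = -40 + 5 + -15 + 120 = 70 deg
  cos(70 deg) = 0.3420, sin(70 deg) = 0.9397
  joint[4] = (13.3869, -11.1388) + 5.5 * (0.3420, 0.9397) = (13.3869 + 1.8811, -11.1388 + 5.1683) = (15.2680, -5.9705)
End effector: (15.2680, -5.9705)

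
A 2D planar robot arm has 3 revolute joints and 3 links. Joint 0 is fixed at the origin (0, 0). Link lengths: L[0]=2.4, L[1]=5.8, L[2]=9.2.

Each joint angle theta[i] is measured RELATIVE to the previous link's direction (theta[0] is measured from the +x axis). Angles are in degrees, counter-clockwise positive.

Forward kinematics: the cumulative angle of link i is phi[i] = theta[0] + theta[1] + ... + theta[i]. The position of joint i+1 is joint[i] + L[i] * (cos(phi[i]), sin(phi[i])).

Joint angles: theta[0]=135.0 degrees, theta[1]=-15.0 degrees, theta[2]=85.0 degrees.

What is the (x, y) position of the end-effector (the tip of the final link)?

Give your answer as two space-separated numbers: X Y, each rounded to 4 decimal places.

Answer: -12.9351 2.8319

Derivation:
joint[0] = (0.0000, 0.0000)  (base)
link 0: phi[0] = 135 = 135 deg
  cos(135 deg) = -0.7071, sin(135 deg) = 0.7071
  joint[1] = (0.0000, 0.0000) + 2.4 * (-0.7071, 0.7071) = (0.0000 + -1.6971, 0.0000 + 1.6971) = (-1.6971, 1.6971)
link 1: phi[1] = 135 + -15 = 120 deg
  cos(120 deg) = -0.5000, sin(120 deg) = 0.8660
  joint[2] = (-1.6971, 1.6971) + 5.8 * (-0.5000, 0.8660) = (-1.6971 + -2.9000, 1.6971 + 5.0229) = (-4.5971, 6.7200)
link 2: phi[2] = 135 + -15 + 85 = 205 deg
  cos(205 deg) = -0.9063, sin(205 deg) = -0.4226
  joint[3] = (-4.5971, 6.7200) + 9.2 * (-0.9063, -0.4226) = (-4.5971 + -8.3380, 6.7200 + -3.8881) = (-12.9351, 2.8319)
End effector: (-12.9351, 2.8319)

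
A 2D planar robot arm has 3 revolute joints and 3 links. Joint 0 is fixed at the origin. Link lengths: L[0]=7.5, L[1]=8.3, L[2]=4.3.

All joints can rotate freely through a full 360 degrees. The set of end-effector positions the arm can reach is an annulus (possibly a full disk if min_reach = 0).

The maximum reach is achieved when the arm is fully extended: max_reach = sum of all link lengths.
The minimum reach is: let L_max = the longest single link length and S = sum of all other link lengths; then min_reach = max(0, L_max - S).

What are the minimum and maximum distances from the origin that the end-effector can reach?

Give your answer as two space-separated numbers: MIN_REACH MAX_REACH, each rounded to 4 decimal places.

Answer: 0.0000 20.1000

Derivation:
Link lengths: [7.5, 8.3, 4.3]
max_reach = 7.5 + 8.3 + 4.3 = 20.1
L_max = max([7.5, 8.3, 4.3]) = 8.3
S (sum of others) = 20.1 - 8.3 = 11.8
min_reach = max(0, 8.3 - 11.8) = max(0, -3.5) = 0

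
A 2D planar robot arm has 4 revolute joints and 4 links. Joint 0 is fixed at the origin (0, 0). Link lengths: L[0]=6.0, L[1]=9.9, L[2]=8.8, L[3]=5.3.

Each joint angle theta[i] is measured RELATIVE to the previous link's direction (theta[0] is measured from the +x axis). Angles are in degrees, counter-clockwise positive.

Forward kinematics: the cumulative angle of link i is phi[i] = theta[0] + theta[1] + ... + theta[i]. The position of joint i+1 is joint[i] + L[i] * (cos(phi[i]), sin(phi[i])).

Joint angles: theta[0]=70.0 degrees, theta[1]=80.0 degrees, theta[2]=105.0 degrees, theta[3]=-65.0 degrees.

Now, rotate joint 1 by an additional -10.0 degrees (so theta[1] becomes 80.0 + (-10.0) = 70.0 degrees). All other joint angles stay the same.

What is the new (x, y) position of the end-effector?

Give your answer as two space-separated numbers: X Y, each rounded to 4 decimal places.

Answer: -14.5508 4.0262

Derivation:
joint[0] = (0.0000, 0.0000)  (base)
link 0: phi[0] = 70 = 70 deg
  cos(70 deg) = 0.3420, sin(70 deg) = 0.9397
  joint[1] = (0.0000, 0.0000) + 6 * (0.3420, 0.9397) = (0.0000 + 2.0521, 0.0000 + 5.6382) = (2.0521, 5.6382)
link 1: phi[1] = 70 + 70 = 140 deg
  cos(140 deg) = -0.7660, sin(140 deg) = 0.6428
  joint[2] = (2.0521, 5.6382) + 9.9 * (-0.7660, 0.6428) = (2.0521 + -7.5838, 5.6382 + 6.3636) = (-5.5317, 12.0018)
link 2: phi[2] = 70 + 70 + 105 = 245 deg
  cos(245 deg) = -0.4226, sin(245 deg) = -0.9063
  joint[3] = (-5.5317, 12.0018) + 8.8 * (-0.4226, -0.9063) = (-5.5317 + -3.7190, 12.0018 + -7.9755) = (-9.2508, 4.0262)
link 3: phi[3] = 70 + 70 + 105 + -65 = 180 deg
  cos(180 deg) = -1.0000, sin(180 deg) = 0.0000
  joint[4] = (-9.2508, 4.0262) + 5.3 * (-1.0000, 0.0000) = (-9.2508 + -5.3000, 4.0262 + 0.0000) = (-14.5508, 4.0262)
End effector: (-14.5508, 4.0262)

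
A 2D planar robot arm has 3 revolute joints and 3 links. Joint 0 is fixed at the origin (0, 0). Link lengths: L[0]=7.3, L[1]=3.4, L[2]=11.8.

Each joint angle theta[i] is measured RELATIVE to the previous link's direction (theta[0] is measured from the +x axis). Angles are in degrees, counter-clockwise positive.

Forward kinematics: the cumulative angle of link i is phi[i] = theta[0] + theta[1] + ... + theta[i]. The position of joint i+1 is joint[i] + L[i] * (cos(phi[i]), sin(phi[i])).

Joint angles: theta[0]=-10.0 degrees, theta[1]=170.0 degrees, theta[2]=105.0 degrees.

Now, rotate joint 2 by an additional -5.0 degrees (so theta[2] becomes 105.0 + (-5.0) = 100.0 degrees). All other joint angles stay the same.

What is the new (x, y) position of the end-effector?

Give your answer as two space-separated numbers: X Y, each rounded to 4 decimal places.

joint[0] = (0.0000, 0.0000)  (base)
link 0: phi[0] = -10 = -10 deg
  cos(-10 deg) = 0.9848, sin(-10 deg) = -0.1736
  joint[1] = (0.0000, 0.0000) + 7.3 * (0.9848, -0.1736) = (0.0000 + 7.1891, 0.0000 + -1.2676) = (7.1891, -1.2676)
link 1: phi[1] = -10 + 170 = 160 deg
  cos(160 deg) = -0.9397, sin(160 deg) = 0.3420
  joint[2] = (7.1891, -1.2676) + 3.4 * (-0.9397, 0.3420) = (7.1891 + -3.1950, -1.2676 + 1.1629) = (3.9941, -0.1048)
link 2: phi[2] = -10 + 170 + 100 = 260 deg
  cos(260 deg) = -0.1736, sin(260 deg) = -0.9848
  joint[3] = (3.9941, -0.1048) + 11.8 * (-0.1736, -0.9848) = (3.9941 + -2.0490, -0.1048 + -11.6207) = (1.9451, -11.7255)
End effector: (1.9451, -11.7255)

Answer: 1.9451 -11.7255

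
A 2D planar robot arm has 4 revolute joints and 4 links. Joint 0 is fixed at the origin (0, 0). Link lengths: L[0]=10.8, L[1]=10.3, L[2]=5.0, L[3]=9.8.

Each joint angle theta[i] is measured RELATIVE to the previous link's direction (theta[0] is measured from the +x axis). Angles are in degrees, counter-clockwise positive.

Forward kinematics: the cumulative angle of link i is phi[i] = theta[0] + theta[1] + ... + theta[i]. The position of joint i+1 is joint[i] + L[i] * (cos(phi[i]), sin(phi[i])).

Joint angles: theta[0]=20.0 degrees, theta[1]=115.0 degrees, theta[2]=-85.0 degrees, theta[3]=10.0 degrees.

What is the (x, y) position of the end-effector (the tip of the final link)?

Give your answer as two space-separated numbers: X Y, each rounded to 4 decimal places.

Answer: 10.9794 23.2943

Derivation:
joint[0] = (0.0000, 0.0000)  (base)
link 0: phi[0] = 20 = 20 deg
  cos(20 deg) = 0.9397, sin(20 deg) = 0.3420
  joint[1] = (0.0000, 0.0000) + 10.8 * (0.9397, 0.3420) = (0.0000 + 10.1487, 0.0000 + 3.6938) = (10.1487, 3.6938)
link 1: phi[1] = 20 + 115 = 135 deg
  cos(135 deg) = -0.7071, sin(135 deg) = 0.7071
  joint[2] = (10.1487, 3.6938) + 10.3 * (-0.7071, 0.7071) = (10.1487 + -7.2832, 3.6938 + 7.2832) = (2.8655, 10.9770)
link 2: phi[2] = 20 + 115 + -85 = 50 deg
  cos(50 deg) = 0.6428, sin(50 deg) = 0.7660
  joint[3] = (2.8655, 10.9770) + 5 * (0.6428, 0.7660) = (2.8655 + 3.2139, 10.9770 + 3.8302) = (6.0794, 14.8072)
link 3: phi[3] = 20 + 115 + -85 + 10 = 60 deg
  cos(60 deg) = 0.5000, sin(60 deg) = 0.8660
  joint[4] = (6.0794, 14.8072) + 9.8 * (0.5000, 0.8660) = (6.0794 + 4.9000, 14.8072 + 8.4870) = (10.9794, 23.2943)
End effector: (10.9794, 23.2943)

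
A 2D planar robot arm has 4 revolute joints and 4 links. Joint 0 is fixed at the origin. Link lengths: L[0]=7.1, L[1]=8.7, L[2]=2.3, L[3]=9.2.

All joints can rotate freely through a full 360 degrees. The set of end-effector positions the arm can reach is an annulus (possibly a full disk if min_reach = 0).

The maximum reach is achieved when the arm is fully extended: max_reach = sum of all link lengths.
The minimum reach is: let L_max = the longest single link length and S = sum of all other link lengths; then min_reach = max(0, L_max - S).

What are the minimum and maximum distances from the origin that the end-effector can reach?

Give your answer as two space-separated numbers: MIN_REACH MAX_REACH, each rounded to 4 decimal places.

Answer: 0.0000 27.3000

Derivation:
Link lengths: [7.1, 8.7, 2.3, 9.2]
max_reach = 7.1 + 8.7 + 2.3 + 9.2 = 27.3
L_max = max([7.1, 8.7, 2.3, 9.2]) = 9.2
S (sum of others) = 27.3 - 9.2 = 18.1
min_reach = max(0, 9.2 - 18.1) = max(0, -8.9) = 0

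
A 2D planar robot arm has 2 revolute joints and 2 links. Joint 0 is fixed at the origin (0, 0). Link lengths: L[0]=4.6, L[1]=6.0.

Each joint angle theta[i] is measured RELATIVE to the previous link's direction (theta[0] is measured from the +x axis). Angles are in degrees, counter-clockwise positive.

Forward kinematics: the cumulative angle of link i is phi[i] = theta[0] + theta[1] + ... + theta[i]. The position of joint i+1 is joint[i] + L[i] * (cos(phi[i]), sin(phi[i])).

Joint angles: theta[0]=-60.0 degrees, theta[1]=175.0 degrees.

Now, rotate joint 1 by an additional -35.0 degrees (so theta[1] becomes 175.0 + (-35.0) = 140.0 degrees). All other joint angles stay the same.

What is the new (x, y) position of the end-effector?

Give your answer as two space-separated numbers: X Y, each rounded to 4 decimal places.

Answer: 3.3419 1.9251

Derivation:
joint[0] = (0.0000, 0.0000)  (base)
link 0: phi[0] = -60 = -60 deg
  cos(-60 deg) = 0.5000, sin(-60 deg) = -0.8660
  joint[1] = (0.0000, 0.0000) + 4.6 * (0.5000, -0.8660) = (0.0000 + 2.3000, 0.0000 + -3.9837) = (2.3000, -3.9837)
link 1: phi[1] = -60 + 140 = 80 deg
  cos(80 deg) = 0.1736, sin(80 deg) = 0.9848
  joint[2] = (2.3000, -3.9837) + 6 * (0.1736, 0.9848) = (2.3000 + 1.0419, -3.9837 + 5.9088) = (3.3419, 1.9251)
End effector: (3.3419, 1.9251)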